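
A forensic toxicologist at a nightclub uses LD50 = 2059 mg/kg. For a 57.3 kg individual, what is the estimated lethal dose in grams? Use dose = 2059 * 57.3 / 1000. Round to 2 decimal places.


Lethal dose calculation:
Lethal dose = LD50 * body_weight / 1000
= 2059 * 57.3 / 1000
= 117980.7 / 1000
= 117.98 g

117.98


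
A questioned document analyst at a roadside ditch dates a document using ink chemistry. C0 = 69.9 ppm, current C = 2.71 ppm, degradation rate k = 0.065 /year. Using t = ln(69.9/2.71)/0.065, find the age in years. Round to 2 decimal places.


Document age estimation:
C0/C = 69.9 / 2.71 = 25.793358
ln(C0/C) = 3.250117
t = 3.250117 / 0.065 = 50.00 years

50.00


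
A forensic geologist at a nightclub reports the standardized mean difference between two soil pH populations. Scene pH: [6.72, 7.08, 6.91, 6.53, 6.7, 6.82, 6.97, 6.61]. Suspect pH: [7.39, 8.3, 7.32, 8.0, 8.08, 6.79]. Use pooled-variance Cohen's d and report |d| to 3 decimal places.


Pooled-variance Cohen's d for soil pH comparison:
Scene mean = 54.34 / 8 = 6.7925
Suspect mean = 45.88 / 6 = 7.646667
Scene sample variance s_s^2 = 0.034964
Suspect sample variance s_c^2 = 0.329187
Pooled variance = ((n_s-1)*s_s^2 + (n_c-1)*s_c^2) / (n_s + n_c - 2) = 0.157557
Pooled SD = sqrt(0.157557) = 0.396935
Mean difference = -0.854167
|d| = |-0.854167| / 0.396935 = 2.152

2.152


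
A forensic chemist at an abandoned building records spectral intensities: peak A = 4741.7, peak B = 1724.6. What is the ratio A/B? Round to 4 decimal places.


Spectral peak ratio:
Peak A = 4741.7 counts
Peak B = 1724.6 counts
Ratio = 4741.7 / 1724.6 = 2.7494

2.7494


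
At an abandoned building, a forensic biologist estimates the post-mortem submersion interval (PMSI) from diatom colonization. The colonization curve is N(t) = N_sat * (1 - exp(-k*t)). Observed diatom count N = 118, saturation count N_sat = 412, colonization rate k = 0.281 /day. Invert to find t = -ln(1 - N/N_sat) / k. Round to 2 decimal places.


PMSI from diatom colonization curve:
N / N_sat = 118 / 412 = 0.286408
1 - N/N_sat = 0.713592
ln(1 - N/N_sat) = -0.337444
t = -ln(1 - N/N_sat) / k = -(-0.337444) / 0.281 = 1.20 days

1.20


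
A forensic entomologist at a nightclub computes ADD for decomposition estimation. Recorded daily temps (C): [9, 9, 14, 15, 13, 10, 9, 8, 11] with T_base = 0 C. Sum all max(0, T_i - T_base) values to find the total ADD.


Computing ADD day by day:
Day 1: max(0, 9 - 0) = 9
Day 2: max(0, 9 - 0) = 9
Day 3: max(0, 14 - 0) = 14
Day 4: max(0, 15 - 0) = 15
Day 5: max(0, 13 - 0) = 13
Day 6: max(0, 10 - 0) = 10
Day 7: max(0, 9 - 0) = 9
Day 8: max(0, 8 - 0) = 8
Day 9: max(0, 11 - 0) = 11
Total ADD = 98

98


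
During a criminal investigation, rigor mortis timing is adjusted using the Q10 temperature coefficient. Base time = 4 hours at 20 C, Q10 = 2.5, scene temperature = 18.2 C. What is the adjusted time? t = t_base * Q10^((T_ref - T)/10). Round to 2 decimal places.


Rigor mortis time adjustment:
Exponent = (T_ref - T_actual) / 10 = (20 - 18.2) / 10 = 0.18
Q10 factor = 2.5^0.18 = 1.17931
t_adjusted = 4 * 1.17931 = 4.72 hours

4.72


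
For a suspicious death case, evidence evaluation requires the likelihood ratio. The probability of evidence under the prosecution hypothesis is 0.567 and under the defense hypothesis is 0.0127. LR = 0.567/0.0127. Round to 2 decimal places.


Likelihood ratio calculation:
LR = P(E|Hp) / P(E|Hd)
LR = 0.567 / 0.0127
LR = 44.65

44.65


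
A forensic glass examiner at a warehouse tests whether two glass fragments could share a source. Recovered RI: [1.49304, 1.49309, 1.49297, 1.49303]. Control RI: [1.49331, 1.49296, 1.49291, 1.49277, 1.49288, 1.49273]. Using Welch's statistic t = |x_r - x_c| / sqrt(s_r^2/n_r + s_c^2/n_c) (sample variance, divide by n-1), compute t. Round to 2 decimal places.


Welch's t-criterion for glass RI comparison:
Recovered mean = sum / n_r = 5.97213 / 4 = 1.4930325
Control mean = sum / n_c = 8.95756 / 6 = 1.4929267
Recovered sample variance s_r^2 = 2.425e-09
Control sample variance s_c^2 = 4.27467e-08
Welch SE (unpooled) = sqrt(s_r^2/n_r + s_c^2/n_c) = sqrt(6.0625e-10 + 7.12444e-09) = sqrt(7.73069e-09) = 8.79243e-05
|mean_r - mean_c| = 0.000105833
t = 0.000105833 / 8.79243e-05 = 1.20

1.20


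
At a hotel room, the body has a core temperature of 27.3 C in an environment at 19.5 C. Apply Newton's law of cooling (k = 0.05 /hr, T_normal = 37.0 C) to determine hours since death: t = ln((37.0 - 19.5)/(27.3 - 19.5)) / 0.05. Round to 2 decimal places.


Using Newton's law of cooling:
t = ln((T_normal - T_ambient) / (T_body - T_ambient)) / k
T_normal - T_ambient = 17.5
T_body - T_ambient = 7.8
Ratio = 2.24359
ln(ratio) = 0.808077
t = 0.808077 / 0.05 = 16.16 hours

16.16


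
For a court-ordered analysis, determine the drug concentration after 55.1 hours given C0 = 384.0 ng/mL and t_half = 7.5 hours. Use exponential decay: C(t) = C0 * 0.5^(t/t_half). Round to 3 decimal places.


Drug concentration decay:
Number of half-lives = t / t_half = 55.1 / 7.5 = 7.346667
Decay factor = 0.5^7.346667 = 0.00614374
C(t) = 384.0 * 0.00614374 = 2.359 ng/mL

2.359


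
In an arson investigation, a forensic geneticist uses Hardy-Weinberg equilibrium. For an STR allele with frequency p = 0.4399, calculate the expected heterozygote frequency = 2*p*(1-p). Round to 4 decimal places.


Hardy-Weinberg heterozygote frequency:
q = 1 - p = 1 - 0.4399 = 0.5601
2pq = 2 * 0.4399 * 0.5601 = 0.4928

0.4928


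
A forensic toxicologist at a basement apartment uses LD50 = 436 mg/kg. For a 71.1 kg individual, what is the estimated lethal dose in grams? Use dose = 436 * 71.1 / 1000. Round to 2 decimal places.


Lethal dose calculation:
Lethal dose = LD50 * body_weight / 1000
= 436 * 71.1 / 1000
= 30999.6 / 1000
= 31.00 g

31.00


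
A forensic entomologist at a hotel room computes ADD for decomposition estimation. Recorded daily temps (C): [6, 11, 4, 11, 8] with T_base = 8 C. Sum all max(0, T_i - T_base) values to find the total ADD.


Computing ADD day by day:
Day 1: max(0, 6 - 8) = 0
Day 2: max(0, 11 - 8) = 3
Day 3: max(0, 4 - 8) = 0
Day 4: max(0, 11 - 8) = 3
Day 5: max(0, 8 - 8) = 0
Total ADD = 6

6


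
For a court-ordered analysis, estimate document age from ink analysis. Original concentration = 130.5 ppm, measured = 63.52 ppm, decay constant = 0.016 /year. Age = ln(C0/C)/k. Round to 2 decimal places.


Document age estimation:
C0/C = 130.5 / 63.52 = 2.054471
ln(C0/C) = 0.720018
t = 0.720018 / 0.016 = 45.00 years

45.00


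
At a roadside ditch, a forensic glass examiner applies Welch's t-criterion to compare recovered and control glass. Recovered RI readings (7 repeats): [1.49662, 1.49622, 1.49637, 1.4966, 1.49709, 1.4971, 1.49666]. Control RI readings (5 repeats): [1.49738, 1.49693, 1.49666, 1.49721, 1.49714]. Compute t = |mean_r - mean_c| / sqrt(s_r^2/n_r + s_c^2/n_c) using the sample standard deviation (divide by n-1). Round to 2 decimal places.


Welch's t-criterion for glass RI comparison:
Recovered mean = sum / n_r = 10.47666 / 7 = 1.4966657
Control mean = sum / n_c = 7.48532 / 5 = 1.497064
Recovered sample variance s_r^2 = 1.10195e-07
Control sample variance s_c^2 = 7.703e-08
Welch SE (unpooled) = sqrt(s_r^2/n_r + s_c^2/n_c) = sqrt(1.57422e-08 + 1.5406e-08) = sqrt(3.11482e-08) = 0.000176489
|mean_r - mean_c| = 0.000398286
t = 0.000398286 / 0.000176489 = 2.26

2.26


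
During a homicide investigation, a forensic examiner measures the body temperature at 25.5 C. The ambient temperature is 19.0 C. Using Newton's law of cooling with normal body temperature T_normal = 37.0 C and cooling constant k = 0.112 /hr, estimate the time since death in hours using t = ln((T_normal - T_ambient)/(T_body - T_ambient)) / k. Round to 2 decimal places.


Using Newton's law of cooling:
t = ln((T_normal - T_ambient) / (T_body - T_ambient)) / k
T_normal - T_ambient = 18.0
T_body - T_ambient = 6.5
Ratio = 2.769231
ln(ratio) = 1.01857
t = 1.01857 / 0.112 = 9.09 hours

9.09


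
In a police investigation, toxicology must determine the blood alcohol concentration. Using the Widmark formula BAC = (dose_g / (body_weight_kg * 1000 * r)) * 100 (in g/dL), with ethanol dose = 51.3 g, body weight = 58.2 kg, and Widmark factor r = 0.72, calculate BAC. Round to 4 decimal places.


Applying the Widmark formula:
BAC = (dose_g / (body_wt * 1000 * r)) * 100
Denominator = 58.2 * 1000 * 0.72 = 41904
BAC = (51.3 / 41904) * 100
BAC = 0.1224 g/dL

0.1224


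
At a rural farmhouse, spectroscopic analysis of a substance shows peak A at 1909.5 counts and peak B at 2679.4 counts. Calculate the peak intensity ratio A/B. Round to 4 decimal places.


Spectral peak ratio:
Peak A = 1909.5 counts
Peak B = 2679.4 counts
Ratio = 1909.5 / 2679.4 = 0.7127

0.7127


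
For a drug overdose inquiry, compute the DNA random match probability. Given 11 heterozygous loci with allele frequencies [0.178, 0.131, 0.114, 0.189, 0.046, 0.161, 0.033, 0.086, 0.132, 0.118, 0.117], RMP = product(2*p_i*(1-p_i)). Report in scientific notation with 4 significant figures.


Computing RMP for 11 loci:
Locus 1: 2 * 0.178 * 0.822 = 0.292632
Locus 2: 2 * 0.131 * 0.869 = 0.227678
Locus 3: 2 * 0.114 * 0.886 = 0.202008
Locus 4: 2 * 0.189 * 0.811 = 0.306558
Locus 5: 2 * 0.046 * 0.954 = 0.087768
Locus 6: 2 * 0.161 * 0.839 = 0.270158
Locus 7: 2 * 0.033 * 0.967 = 0.063822
Locus 8: 2 * 0.086 * 0.914 = 0.157208
Locus 9: 2 * 0.132 * 0.868 = 0.229152
Locus 10: 2 * 0.118 * 0.882 = 0.208152
Locus 11: 2 * 0.117 * 0.883 = 0.206622
RMP = 9.674e-09

9.674e-09


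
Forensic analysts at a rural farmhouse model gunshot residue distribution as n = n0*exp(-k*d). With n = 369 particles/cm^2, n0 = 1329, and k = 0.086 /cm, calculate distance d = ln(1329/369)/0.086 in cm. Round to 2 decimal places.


GSR distance calculation:
n0/n = 1329 / 369 = 3.601626
ln(n0/n) = 1.281385
d = 1.281385 / 0.086 = 14.90 cm

14.90


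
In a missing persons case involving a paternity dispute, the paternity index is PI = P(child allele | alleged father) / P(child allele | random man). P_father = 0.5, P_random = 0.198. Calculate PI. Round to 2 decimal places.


Paternity Index calculation:
PI = P(allele|father) / P(allele|random)
PI = 0.5 / 0.198
PI = 2.53

2.53


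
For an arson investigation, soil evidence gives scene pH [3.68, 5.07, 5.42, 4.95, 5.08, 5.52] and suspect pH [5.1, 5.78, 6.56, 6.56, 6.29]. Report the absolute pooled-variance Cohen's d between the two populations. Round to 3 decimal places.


Pooled-variance Cohen's d for soil pH comparison:
Scene mean = 29.72 / 6 = 4.953333
Suspect mean = 30.29 / 5 = 6.058
Scene sample variance s_s^2 = 0.437987
Suspect sample variance s_c^2 = 0.38822
Pooled variance = ((n_s-1)*s_s^2 + (n_c-1)*s_c^2) / (n_s + n_c - 2) = 0.415868
Pooled SD = sqrt(0.415868) = 0.644878
Mean difference = -1.104667
|d| = |-1.104667| / 0.644878 = 1.713

1.713


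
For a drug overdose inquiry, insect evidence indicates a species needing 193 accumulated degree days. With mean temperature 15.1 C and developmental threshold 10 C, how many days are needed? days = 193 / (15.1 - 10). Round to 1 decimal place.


Insect development time:
Effective temperature = avg_temp - T_base = 15.1 - 10 = 5.1 C
Days = ADD / effective_temp = 193 / 5.1 = 37.8 days

37.8


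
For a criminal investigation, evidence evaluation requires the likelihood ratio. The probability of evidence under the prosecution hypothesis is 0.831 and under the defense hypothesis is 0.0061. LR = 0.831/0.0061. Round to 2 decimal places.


Likelihood ratio calculation:
LR = P(E|Hp) / P(E|Hd)
LR = 0.831 / 0.0061
LR = 136.23

136.23


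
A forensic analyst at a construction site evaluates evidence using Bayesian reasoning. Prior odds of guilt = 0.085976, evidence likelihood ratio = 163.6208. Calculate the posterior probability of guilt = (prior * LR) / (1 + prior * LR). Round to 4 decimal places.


Bayesian evidence evaluation:
Posterior odds = prior_odds * LR = 0.085976 * 163.6208 = 14.06746
Posterior probability = posterior_odds / (1 + posterior_odds)
= 14.06746 / (1 + 14.06746)
= 14.06746 / 15.06746
= 0.9336

0.9336


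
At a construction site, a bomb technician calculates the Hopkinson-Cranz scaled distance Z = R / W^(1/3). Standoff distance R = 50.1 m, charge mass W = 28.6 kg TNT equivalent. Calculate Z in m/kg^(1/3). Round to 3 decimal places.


Scaled distance calculation:
W^(1/3) = 28.6^(1/3) = 3.058126
Z = R / W^(1/3) = 50.1 / 3.058126
Z = 16.383 m/kg^(1/3)

16.383


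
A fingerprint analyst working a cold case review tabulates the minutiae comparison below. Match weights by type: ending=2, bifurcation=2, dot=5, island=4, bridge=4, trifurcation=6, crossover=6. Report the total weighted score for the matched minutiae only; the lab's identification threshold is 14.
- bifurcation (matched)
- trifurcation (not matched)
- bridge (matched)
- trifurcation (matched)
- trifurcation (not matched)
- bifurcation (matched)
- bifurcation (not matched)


Weighted minutiae match score:
  bifurcation: matched, +2 (running total 2)
  trifurcation: not matched, +0
  bridge: matched, +4 (running total 6)
  trifurcation: matched, +6 (running total 12)
  trifurcation: not matched, +0
  bifurcation: matched, +2 (running total 14)
  bifurcation: not matched, +0
Total score = 14
Threshold = 14; verdict = identification

14


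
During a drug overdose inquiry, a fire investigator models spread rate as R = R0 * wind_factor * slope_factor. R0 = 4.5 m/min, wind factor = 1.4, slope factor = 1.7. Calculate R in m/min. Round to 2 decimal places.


Fire spread rate calculation:
R = R0 * wind_factor * slope_factor
= 4.5 * 1.4 * 1.7
= 6.3 * 1.7
= 10.71 m/min

10.71


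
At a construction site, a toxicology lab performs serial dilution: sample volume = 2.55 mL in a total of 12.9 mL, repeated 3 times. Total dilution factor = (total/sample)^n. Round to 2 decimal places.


Dilution factor calculation:
Single dilution = V_total / V_sample = 12.9 / 2.55 ≈ 5.058824
Number of dilutions = 3
Total DF = (12.9 / 2.55)^3 (full precision, rounded at the end) = 129.46

129.46


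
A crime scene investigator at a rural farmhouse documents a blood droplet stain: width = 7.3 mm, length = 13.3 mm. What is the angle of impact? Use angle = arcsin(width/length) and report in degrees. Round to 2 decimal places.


Blood spatter impact angle calculation:
width / length = 7.3 / 13.3 = 0.548872
angle = arcsin(0.548872)
angle = 33.29 degrees

33.29


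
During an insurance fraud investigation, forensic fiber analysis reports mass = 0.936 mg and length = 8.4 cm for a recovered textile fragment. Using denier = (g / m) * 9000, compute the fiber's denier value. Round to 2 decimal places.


Denier calculation:
Mass in grams = 0.936 mg / 1000 = 0.000936 g
Length in meters = 8.4 cm / 100 = 0.084 m
Linear density = mass / length = 0.000936 / 0.084 = 0.01114286 g/m
Denier = (g/m) * 9000 = 0.01114286 * 9000 = 100.29

100.29


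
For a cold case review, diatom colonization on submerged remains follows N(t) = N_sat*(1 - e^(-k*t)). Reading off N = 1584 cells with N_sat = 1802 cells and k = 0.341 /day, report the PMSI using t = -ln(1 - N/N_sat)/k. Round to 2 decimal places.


PMSI from diatom colonization curve:
N / N_sat = 1584 / 1802 = 0.879023
1 - N/N_sat = 0.120977
ln(1 - N/N_sat) = -2.112155
t = -ln(1 - N/N_sat) / k = -(-2.112155) / 0.341 = 6.19 days

6.19


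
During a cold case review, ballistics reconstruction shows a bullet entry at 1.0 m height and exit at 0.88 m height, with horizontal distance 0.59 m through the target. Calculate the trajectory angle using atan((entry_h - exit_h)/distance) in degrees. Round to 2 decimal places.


Bullet trajectory angle:
Height difference = 1.0 - 0.88 = 0.12 m
angle = atan(0.12 / 0.59)
angle = atan(0.20339)
angle = 11.50 degrees

11.50


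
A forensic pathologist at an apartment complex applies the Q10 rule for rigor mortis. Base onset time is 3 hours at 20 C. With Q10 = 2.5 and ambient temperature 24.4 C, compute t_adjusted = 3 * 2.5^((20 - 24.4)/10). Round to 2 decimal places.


Rigor mortis time adjustment:
Exponent = (T_ref - T_actual) / 10 = (20 - 24.4) / 10 = -0.44
Q10 factor = 2.5^-0.44 = 0.6682
t_adjusted = 3 * 0.6682 = 2.00 hours

2.00


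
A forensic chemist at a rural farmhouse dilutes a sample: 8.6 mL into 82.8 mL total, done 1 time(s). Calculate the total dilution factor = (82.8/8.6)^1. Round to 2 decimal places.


Dilution factor calculation:
Single dilution = V_total / V_sample = 82.8 / 8.6 ≈ 9.627907
Number of dilutions = 1
Total DF = (82.8 / 8.6)^1 (full precision, rounded at the end) = 9.63

9.63


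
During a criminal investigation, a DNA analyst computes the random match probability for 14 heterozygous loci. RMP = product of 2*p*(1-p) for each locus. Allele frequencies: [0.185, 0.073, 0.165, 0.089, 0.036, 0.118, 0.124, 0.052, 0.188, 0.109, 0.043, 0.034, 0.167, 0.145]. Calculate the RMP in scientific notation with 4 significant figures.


Computing RMP for 14 loci:
Locus 1: 2 * 0.185 * 0.815 = 0.30155
Locus 2: 2 * 0.073 * 0.927 = 0.135342
Locus 3: 2 * 0.165 * 0.835 = 0.27555
Locus 4: 2 * 0.089 * 0.911 = 0.162158
Locus 5: 2 * 0.036 * 0.964 = 0.069408
Locus 6: 2 * 0.118 * 0.882 = 0.208152
Locus 7: 2 * 0.124 * 0.876 = 0.217248
Locus 8: 2 * 0.052 * 0.948 = 0.098592
Locus 9: 2 * 0.188 * 0.812 = 0.305312
Locus 10: 2 * 0.109 * 0.891 = 0.194238
Locus 11: 2 * 0.043 * 0.957 = 0.082302
Locus 12: 2 * 0.034 * 0.966 = 0.065688
Locus 13: 2 * 0.167 * 0.833 = 0.278222
Locus 14: 2 * 0.145 * 0.855 = 0.24795
RMP = 1.248e-11

1.248e-11


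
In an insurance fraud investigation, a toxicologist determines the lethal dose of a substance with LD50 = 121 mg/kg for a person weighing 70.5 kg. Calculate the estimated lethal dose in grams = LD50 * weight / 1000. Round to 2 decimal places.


Lethal dose calculation:
Lethal dose = LD50 * body_weight / 1000
= 121 * 70.5 / 1000
= 8530.5 / 1000
= 8.53 g

8.53


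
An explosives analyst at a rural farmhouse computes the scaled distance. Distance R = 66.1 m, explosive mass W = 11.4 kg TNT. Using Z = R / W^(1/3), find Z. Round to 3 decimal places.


Scaled distance calculation:
W^(1/3) = 11.4^(1/3) = 2.250617
Z = R / W^(1/3) = 66.1 / 2.250617
Z = 29.370 m/kg^(1/3)

29.370


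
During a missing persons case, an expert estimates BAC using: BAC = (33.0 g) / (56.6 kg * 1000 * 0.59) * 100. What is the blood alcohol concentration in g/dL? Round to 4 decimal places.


Applying the Widmark formula:
BAC = (dose_g / (body_wt * 1000 * r)) * 100
Denominator = 56.6 * 1000 * 0.59 = 33394
BAC = (33.0 / 33394) * 100
BAC = 0.0988 g/dL

0.0988


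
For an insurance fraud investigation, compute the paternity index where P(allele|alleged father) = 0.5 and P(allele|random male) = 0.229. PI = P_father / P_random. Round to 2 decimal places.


Paternity Index calculation:
PI = P(allele|father) / P(allele|random)
PI = 0.5 / 0.229
PI = 2.18

2.18


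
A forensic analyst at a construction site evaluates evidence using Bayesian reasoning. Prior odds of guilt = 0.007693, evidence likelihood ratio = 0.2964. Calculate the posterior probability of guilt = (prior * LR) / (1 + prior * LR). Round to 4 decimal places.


Bayesian evidence evaluation:
Posterior odds = prior_odds * LR = 0.007693 * 0.2964 = 0.002280205
Posterior probability = posterior_odds / (1 + posterior_odds)
= 0.002280205 / (1 + 0.002280205)
= 0.002280205 / 1.002280205
= 0.0023

0.0023


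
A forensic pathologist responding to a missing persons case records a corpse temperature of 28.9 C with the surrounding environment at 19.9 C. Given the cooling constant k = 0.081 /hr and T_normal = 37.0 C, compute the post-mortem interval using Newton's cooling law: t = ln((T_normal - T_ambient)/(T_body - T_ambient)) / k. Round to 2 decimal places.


Using Newton's law of cooling:
t = ln((T_normal - T_ambient) / (T_body - T_ambient)) / k
T_normal - T_ambient = 17.1
T_body - T_ambient = 9.0
Ratio = 1.9
ln(ratio) = 0.641854
t = 0.641854 / 0.081 = 7.92 hours

7.92


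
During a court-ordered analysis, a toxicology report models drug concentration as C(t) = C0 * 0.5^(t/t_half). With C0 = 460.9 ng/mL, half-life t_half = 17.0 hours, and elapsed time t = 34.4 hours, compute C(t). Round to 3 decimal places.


Drug concentration decay:
Number of half-lives = t / t_half = 34.4 / 17.0 = 2.023529
Decay factor = 0.5^2.023529 = 0.2459558
C(t) = 460.9 * 0.2459558 = 113.361 ng/mL

113.361


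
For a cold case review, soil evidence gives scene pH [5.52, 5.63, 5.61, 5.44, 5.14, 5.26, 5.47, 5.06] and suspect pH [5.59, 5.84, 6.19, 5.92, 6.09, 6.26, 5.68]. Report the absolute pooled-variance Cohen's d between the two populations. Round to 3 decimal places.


Pooled-variance Cohen's d for soil pH comparison:
Scene mean = 43.13 / 8 = 5.39125
Suspect mean = 41.57 / 7 = 5.938571
Scene sample variance s_s^2 = 0.045727
Suspect sample variance s_c^2 = 0.064648
Pooled variance = ((n_s-1)*s_s^2 + (n_c-1)*s_c^2) / (n_s + n_c - 2) = 0.054459
Pooled SD = sqrt(0.054459) = 0.233365
Mean difference = -0.547321
|d| = |-0.547321| / 0.233365 = 2.345

2.345


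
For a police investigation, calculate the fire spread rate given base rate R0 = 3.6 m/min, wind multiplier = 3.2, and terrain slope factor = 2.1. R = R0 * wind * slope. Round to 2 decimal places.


Fire spread rate calculation:
R = R0 * wind_factor * slope_factor
= 3.6 * 3.2 * 2.1
= 11.52 * 2.1
= 24.19 m/min

24.19


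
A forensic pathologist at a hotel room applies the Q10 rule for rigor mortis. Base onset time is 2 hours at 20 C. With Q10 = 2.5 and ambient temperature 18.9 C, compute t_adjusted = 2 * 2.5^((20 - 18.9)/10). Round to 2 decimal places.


Rigor mortis time adjustment:
Exponent = (T_ref - T_actual) / 10 = (20 - 18.9) / 10 = 0.11
Q10 factor = 2.5^0.11 = 1.10605
t_adjusted = 2 * 1.10605 = 2.21 hours

2.21


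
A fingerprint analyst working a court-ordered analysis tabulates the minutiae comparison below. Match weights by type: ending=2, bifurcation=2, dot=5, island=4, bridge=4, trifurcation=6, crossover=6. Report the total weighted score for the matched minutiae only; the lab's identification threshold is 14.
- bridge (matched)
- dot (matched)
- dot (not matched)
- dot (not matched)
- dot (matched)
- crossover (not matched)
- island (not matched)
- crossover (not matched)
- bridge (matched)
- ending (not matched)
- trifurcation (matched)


Weighted minutiae match score:
  bridge: matched, +4 (running total 4)
  dot: matched, +5 (running total 9)
  dot: not matched, +0
  dot: not matched, +0
  dot: matched, +5 (running total 14)
  crossover: not matched, +0
  island: not matched, +0
  crossover: not matched, +0
  bridge: matched, +4 (running total 18)
  ending: not matched, +0
  trifurcation: matched, +6 (running total 24)
Total score = 24
Threshold = 14; verdict = identification

24


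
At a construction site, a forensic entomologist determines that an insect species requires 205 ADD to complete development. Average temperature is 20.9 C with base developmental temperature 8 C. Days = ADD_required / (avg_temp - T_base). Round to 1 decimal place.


Insect development time:
Effective temperature = avg_temp - T_base = 20.9 - 8 = 12.9 C
Days = ADD / effective_temp = 205 / 12.9 = 15.9 days

15.9


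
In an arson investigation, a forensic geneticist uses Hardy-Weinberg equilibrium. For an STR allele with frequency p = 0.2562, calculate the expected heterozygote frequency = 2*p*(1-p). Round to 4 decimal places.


Hardy-Weinberg heterozygote frequency:
q = 1 - p = 1 - 0.2562 = 0.7438
2pq = 2 * 0.2562 * 0.7438 = 0.3811

0.3811


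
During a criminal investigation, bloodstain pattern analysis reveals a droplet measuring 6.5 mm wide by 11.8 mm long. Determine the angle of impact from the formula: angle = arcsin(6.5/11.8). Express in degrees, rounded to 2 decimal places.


Blood spatter impact angle calculation:
width / length = 6.5 / 11.8 = 0.550847
angle = arcsin(0.550847)
angle = 33.43 degrees

33.43


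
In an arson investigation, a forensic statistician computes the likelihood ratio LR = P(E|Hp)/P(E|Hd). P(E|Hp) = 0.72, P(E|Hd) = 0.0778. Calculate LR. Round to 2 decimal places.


Likelihood ratio calculation:
LR = P(E|Hp) / P(E|Hd)
LR = 0.72 / 0.0778
LR = 9.25

9.25


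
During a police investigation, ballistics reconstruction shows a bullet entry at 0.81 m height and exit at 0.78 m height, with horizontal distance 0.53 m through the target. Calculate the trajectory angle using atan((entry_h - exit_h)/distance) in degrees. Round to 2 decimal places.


Bullet trajectory angle:
Height difference = 0.81 - 0.78 = 0.03 m
angle = atan(0.03 / 0.53)
angle = atan(0.056604)
angle = 3.24 degrees

3.24


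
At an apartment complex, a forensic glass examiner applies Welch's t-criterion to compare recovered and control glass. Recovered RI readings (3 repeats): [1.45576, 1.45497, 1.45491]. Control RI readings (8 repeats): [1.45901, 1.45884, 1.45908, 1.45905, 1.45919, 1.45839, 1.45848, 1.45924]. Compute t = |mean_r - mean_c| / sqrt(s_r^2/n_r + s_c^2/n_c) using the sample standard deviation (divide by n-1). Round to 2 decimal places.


Welch's t-criterion for glass RI comparison:
Recovered mean = sum / n_r = 4.36564 / 3 = 1.4552133
Control mean = sum / n_c = 11.67128 / 8 = 1.45891
Recovered sample variance s_r^2 = 2.25033e-07
Control sample variance s_c^2 = 1.00857e-07
Welch SE (unpooled) = sqrt(s_r^2/n_r + s_c^2/n_c) = sqrt(7.50111e-08 + 1.26071e-08) = sqrt(8.76182e-08) = 0.000296004
|mean_r - mean_c| = 0.00369667
t = 0.00369667 / 0.000296004 = 12.49

12.49


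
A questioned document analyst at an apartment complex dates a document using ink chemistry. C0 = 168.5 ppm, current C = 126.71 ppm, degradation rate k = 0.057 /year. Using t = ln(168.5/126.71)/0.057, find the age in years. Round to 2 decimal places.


Document age estimation:
C0/C = 168.5 / 126.71 = 1.329808
ln(C0/C) = 0.285035
t = 0.285035 / 0.057 = 5.00 years

5.00


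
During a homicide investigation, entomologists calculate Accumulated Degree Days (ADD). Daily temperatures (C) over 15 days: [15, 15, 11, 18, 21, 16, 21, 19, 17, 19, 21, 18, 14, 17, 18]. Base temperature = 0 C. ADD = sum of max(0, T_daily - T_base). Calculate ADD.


Computing ADD day by day:
Day 1: max(0, 15 - 0) = 15
Day 2: max(0, 15 - 0) = 15
Day 3: max(0, 11 - 0) = 11
Day 4: max(0, 18 - 0) = 18
Day 5: max(0, 21 - 0) = 21
Day 6: max(0, 16 - 0) = 16
Day 7: max(0, 21 - 0) = 21
Day 8: max(0, 19 - 0) = 19
Day 9: max(0, 17 - 0) = 17
Day 10: max(0, 19 - 0) = 19
Day 11: max(0, 21 - 0) = 21
Day 12: max(0, 18 - 0) = 18
Day 13: max(0, 14 - 0) = 14
Day 14: max(0, 17 - 0) = 17
Day 15: max(0, 18 - 0) = 18
Total ADD = 260

260


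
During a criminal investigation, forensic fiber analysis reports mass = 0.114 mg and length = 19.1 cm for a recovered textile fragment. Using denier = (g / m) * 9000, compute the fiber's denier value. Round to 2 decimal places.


Denier calculation:
Mass in grams = 0.114 mg / 1000 = 0.000114 g
Length in meters = 19.1 cm / 100 = 0.191 m
Linear density = mass / length = 0.000114 / 0.191 = 0.00059686 g/m
Denier = (g/m) * 9000 = 0.00059686 * 9000 = 5.37

5.37


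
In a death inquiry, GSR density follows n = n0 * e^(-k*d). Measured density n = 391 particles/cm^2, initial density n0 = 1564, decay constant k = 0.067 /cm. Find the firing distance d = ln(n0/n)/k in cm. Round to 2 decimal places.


GSR distance calculation:
n0/n = 1564 / 391 = 4
ln(n0/n) = 1.386294
d = 1.386294 / 0.067 = 20.69 cm

20.69


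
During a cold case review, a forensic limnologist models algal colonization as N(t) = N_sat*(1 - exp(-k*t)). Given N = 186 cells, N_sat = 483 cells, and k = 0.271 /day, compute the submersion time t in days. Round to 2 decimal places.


PMSI from diatom colonization curve:
N / N_sat = 186 / 483 = 0.385093
1 - N/N_sat = 0.614907
ln(1 - N/N_sat) = -0.486284
t = -ln(1 - N/N_sat) / k = -(-0.486284) / 0.271 = 1.79 days

1.79


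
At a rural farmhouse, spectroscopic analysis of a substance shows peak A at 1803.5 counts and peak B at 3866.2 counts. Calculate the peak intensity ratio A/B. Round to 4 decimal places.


Spectral peak ratio:
Peak A = 1803.5 counts
Peak B = 3866.2 counts
Ratio = 1803.5 / 3866.2 = 0.4665

0.4665


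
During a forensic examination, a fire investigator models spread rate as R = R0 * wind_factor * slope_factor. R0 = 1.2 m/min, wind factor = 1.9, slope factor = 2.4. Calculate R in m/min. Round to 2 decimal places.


Fire spread rate calculation:
R = R0 * wind_factor * slope_factor
= 1.2 * 1.9 * 2.4
= 2.28 * 2.4
= 5.47 m/min

5.47


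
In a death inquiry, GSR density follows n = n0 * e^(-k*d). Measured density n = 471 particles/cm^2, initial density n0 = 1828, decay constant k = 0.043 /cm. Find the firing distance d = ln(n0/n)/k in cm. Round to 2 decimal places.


GSR distance calculation:
n0/n = 1828 / 471 = 3.881104
ln(n0/n) = 1.35612
d = 1.35612 / 0.043 = 31.54 cm

31.54


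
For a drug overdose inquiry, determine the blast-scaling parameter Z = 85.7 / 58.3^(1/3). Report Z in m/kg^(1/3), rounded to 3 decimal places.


Scaled distance calculation:
W^(1/3) = 58.3^(1/3) = 3.877539
Z = R / W^(1/3) = 85.7 / 3.877539
Z = 22.102 m/kg^(1/3)

22.102


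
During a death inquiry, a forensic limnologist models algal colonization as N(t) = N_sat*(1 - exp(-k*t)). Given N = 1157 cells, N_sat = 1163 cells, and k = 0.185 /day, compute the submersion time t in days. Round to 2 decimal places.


PMSI from diatom colonization curve:
N / N_sat = 1157 / 1163 = 0.994841
1 - N/N_sat = 0.005159
ln(1 - N/N_sat) = -5.267013
t = -ln(1 - N/N_sat) / k = -(-5.267013) / 0.185 = 28.47 days

28.47


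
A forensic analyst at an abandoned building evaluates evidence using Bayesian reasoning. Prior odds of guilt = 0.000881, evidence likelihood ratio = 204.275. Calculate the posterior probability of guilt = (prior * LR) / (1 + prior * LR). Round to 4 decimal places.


Bayesian evidence evaluation:
Posterior odds = prior_odds * LR = 0.000881 * 204.275 = 0.1799663
Posterior probability = posterior_odds / (1 + posterior_odds)
= 0.1799663 / (1 + 0.1799663)
= 0.1799663 / 1.1799663
= 0.1525

0.1525


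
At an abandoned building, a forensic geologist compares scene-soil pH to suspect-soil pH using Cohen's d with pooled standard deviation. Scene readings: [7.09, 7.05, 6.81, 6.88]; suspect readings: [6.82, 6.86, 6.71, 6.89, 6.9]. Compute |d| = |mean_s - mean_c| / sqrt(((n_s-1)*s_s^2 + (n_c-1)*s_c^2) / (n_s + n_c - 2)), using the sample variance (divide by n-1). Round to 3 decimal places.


Pooled-variance Cohen's d for soil pH comparison:
Scene mean = 27.83 / 4 = 6.9575
Suspect mean = 34.18 / 5 = 6.836
Scene sample variance s_s^2 = 0.017958
Suspect sample variance s_c^2 = 0.00593
Pooled variance = ((n_s-1)*s_s^2 + (n_c-1)*s_c^2) / (n_s + n_c - 2) = 0.011085
Pooled SD = sqrt(0.011085) = 0.105285
Mean difference = 0.1215
|d| = |0.1215| / 0.105285 = 1.154

1.154


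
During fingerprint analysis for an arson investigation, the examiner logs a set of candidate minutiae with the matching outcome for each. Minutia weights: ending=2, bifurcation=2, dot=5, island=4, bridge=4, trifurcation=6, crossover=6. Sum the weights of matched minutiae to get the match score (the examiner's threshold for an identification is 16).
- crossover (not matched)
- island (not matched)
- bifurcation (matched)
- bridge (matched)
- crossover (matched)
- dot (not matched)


Weighted minutiae match score:
  crossover: not matched, +0
  island: not matched, +0
  bifurcation: matched, +2 (running total 2)
  bridge: matched, +4 (running total 6)
  crossover: matched, +6 (running total 12)
  dot: not matched, +0
Total score = 12
Threshold = 16; verdict = inconclusive

12


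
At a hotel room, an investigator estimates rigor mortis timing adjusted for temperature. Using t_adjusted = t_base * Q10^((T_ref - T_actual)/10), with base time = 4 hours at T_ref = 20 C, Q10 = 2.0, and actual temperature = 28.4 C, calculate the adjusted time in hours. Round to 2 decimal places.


Rigor mortis time adjustment:
Exponent = (T_ref - T_actual) / 10 = (20 - 28.4) / 10 = -0.84
Q10 factor = 2.0^-0.84 = 0.55864
t_adjusted = 4 * 0.55864 = 2.23 hours

2.23


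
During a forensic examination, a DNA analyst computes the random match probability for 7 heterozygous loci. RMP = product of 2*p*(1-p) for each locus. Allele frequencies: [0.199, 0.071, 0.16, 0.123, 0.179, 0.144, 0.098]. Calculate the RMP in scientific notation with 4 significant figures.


Computing RMP for 7 loci:
Locus 1: 2 * 0.199 * 0.801 = 0.318798
Locus 2: 2 * 0.071 * 0.929 = 0.131918
Locus 3: 2 * 0.16 * 0.84 = 0.2688
Locus 4: 2 * 0.123 * 0.877 = 0.215742
Locus 5: 2 * 0.179 * 0.821 = 0.293918
Locus 6: 2 * 0.144 * 0.856 = 0.246528
Locus 7: 2 * 0.098 * 0.902 = 0.176792
RMP = 3.124e-05

3.124e-05


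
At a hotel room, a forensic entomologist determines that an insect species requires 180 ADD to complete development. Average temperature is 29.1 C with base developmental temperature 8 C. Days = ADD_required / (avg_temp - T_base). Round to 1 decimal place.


Insect development time:
Effective temperature = avg_temp - T_base = 29.1 - 8 = 21.1 C
Days = ADD / effective_temp = 180 / 21.1 = 8.5 days

8.5


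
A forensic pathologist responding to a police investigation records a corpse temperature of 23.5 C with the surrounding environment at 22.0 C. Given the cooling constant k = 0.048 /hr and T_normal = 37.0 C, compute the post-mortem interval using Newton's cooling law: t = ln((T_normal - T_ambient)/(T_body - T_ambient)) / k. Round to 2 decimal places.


Using Newton's law of cooling:
t = ln((T_normal - T_ambient) / (T_body - T_ambient)) / k
T_normal - T_ambient = 15.0
T_body - T_ambient = 1.5
Ratio = 10
ln(ratio) = 2.302585
t = 2.302585 / 0.048 = 47.97 hours

47.97


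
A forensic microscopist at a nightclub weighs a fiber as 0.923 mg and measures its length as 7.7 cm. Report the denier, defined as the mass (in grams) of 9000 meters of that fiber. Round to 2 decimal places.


Denier calculation:
Mass in grams = 0.923 mg / 1000 = 0.000923 g
Length in meters = 7.7 cm / 100 = 0.077 m
Linear density = mass / length = 0.000923 / 0.077 = 0.01198701 g/m
Denier = (g/m) * 9000 = 0.01198701 * 9000 = 107.88

107.88


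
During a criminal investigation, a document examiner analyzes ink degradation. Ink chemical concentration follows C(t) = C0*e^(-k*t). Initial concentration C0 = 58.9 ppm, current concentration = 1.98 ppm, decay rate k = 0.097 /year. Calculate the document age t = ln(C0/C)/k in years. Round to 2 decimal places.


Document age estimation:
C0/C = 58.9 / 1.98 = 29.747475
ln(C0/C) = 3.392744
t = 3.392744 / 0.097 = 34.98 years

34.98


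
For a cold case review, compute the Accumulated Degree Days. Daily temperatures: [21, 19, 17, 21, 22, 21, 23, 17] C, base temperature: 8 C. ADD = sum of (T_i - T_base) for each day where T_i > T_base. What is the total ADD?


Computing ADD day by day:
Day 1: max(0, 21 - 8) = 13
Day 2: max(0, 19 - 8) = 11
Day 3: max(0, 17 - 8) = 9
Day 4: max(0, 21 - 8) = 13
Day 5: max(0, 22 - 8) = 14
Day 6: max(0, 21 - 8) = 13
Day 7: max(0, 23 - 8) = 15
Day 8: max(0, 17 - 8) = 9
Total ADD = 97

97


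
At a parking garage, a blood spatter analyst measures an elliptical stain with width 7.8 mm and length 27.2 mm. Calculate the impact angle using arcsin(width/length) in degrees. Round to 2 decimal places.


Blood spatter impact angle calculation:
width / length = 7.8 / 27.2 = 0.286765
angle = arcsin(0.286765)
angle = 16.66 degrees

16.66


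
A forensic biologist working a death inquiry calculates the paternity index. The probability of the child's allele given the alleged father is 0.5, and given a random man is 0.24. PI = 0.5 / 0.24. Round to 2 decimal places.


Paternity Index calculation:
PI = P(allele|father) / P(allele|random)
PI = 0.5 / 0.24
PI = 2.08

2.08


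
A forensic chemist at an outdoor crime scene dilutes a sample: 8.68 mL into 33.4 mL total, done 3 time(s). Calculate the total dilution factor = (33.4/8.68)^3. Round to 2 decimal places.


Dilution factor calculation:
Single dilution = V_total / V_sample = 33.4 / 8.68 ≈ 3.847926
Number of dilutions = 3
Total DF = (33.4 / 8.68)^3 (full precision, rounded at the end) = 56.97

56.97


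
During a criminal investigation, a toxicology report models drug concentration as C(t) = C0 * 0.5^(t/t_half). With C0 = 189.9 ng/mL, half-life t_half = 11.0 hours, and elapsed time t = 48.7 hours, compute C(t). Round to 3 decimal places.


Drug concentration decay:
Number of half-lives = t / t_half = 48.7 / 11.0 = 4.427273
Decay factor = 0.5^4.427273 = 0.04647913
C(t) = 189.9 * 0.04647913 = 8.826 ng/mL

8.826


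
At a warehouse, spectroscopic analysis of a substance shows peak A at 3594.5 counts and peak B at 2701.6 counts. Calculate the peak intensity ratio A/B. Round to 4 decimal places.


Spectral peak ratio:
Peak A = 3594.5 counts
Peak B = 2701.6 counts
Ratio = 3594.5 / 2701.6 = 1.3305

1.3305


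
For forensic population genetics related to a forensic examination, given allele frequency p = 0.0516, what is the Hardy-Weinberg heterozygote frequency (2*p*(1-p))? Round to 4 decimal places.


Hardy-Weinberg heterozygote frequency:
q = 1 - p = 1 - 0.0516 = 0.9484
2pq = 2 * 0.0516 * 0.9484 = 0.0979

0.0979


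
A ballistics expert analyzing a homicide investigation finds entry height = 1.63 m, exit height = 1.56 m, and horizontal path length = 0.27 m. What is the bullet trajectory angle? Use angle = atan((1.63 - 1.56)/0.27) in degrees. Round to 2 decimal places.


Bullet trajectory angle:
Height difference = 1.63 - 1.56 = 0.07 m
angle = atan(0.07 / 0.27)
angle = atan(0.259259)
angle = 14.53 degrees

14.53


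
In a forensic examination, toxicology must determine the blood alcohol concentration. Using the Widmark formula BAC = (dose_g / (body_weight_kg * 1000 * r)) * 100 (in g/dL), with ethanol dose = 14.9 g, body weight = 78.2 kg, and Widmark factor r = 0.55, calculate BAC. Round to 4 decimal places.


Applying the Widmark formula:
BAC = (dose_g / (body_wt * 1000 * r)) * 100
Denominator = 78.2 * 1000 * 0.55 = 43010
BAC = (14.9 / 43010) * 100
BAC = 0.0346 g/dL

0.0346


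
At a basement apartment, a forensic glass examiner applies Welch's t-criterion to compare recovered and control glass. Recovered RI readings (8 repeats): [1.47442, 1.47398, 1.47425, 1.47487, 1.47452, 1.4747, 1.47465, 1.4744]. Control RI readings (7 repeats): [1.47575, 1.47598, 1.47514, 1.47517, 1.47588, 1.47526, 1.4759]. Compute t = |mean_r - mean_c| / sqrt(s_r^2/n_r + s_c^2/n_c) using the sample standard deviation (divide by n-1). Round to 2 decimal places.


Welch's t-criterion for glass RI comparison:
Recovered mean = sum / n_r = 11.79579 / 8 = 1.4744738
Control mean = sum / n_c = 10.32908 / 7 = 1.4755829
Recovered sample variance s_r^2 = 7.76554e-08
Control sample variance s_c^2 = 1.4089e-07
Welch SE (unpooled) = sqrt(s_r^2/n_r + s_c^2/n_c) = sqrt(9.70692e-09 + 2.01272e-08) = sqrt(2.98341e-08) = 0.000172726
|mean_r - mean_c| = 0.00110911
t = 0.00110911 / 0.000172726 = 6.42

6.42


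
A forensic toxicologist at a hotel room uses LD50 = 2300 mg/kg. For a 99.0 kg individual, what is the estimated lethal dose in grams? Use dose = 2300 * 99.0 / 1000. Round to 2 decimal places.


Lethal dose calculation:
Lethal dose = LD50 * body_weight / 1000
= 2300 * 99.0 / 1000
= 227700 / 1000
= 227.70 g

227.70


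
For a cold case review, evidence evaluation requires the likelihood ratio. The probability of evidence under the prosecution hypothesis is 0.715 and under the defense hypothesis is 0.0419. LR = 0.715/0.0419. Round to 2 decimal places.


Likelihood ratio calculation:
LR = P(E|Hp) / P(E|Hd)
LR = 0.715 / 0.0419
LR = 17.06

17.06


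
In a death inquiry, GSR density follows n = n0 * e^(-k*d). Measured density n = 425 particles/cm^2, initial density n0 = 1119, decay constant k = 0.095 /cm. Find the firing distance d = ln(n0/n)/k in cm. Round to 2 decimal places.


GSR distance calculation:
n0/n = 1119 / 425 = 2.632941
ln(n0/n) = 0.968101
d = 0.968101 / 0.095 = 10.19 cm

10.19


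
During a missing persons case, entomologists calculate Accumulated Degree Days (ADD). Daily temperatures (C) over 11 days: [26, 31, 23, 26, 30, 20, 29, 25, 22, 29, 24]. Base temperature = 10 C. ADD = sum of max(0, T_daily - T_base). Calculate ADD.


Computing ADD day by day:
Day 1: max(0, 26 - 10) = 16
Day 2: max(0, 31 - 10) = 21
Day 3: max(0, 23 - 10) = 13
Day 4: max(0, 26 - 10) = 16
Day 5: max(0, 30 - 10) = 20
Day 6: max(0, 20 - 10) = 10
Day 7: max(0, 29 - 10) = 19
Day 8: max(0, 25 - 10) = 15
Day 9: max(0, 22 - 10) = 12
Day 10: max(0, 29 - 10) = 19
Day 11: max(0, 24 - 10) = 14
Total ADD = 175

175
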